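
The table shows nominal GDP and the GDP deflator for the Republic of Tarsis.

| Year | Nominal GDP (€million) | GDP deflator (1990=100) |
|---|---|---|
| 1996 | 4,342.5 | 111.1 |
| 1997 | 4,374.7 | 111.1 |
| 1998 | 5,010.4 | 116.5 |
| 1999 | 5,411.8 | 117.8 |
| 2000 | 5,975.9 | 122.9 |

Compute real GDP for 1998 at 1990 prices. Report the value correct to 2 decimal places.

Real GDP 1998 = 5010.4 / 1.165 = 4300.77.

€4,300.77 million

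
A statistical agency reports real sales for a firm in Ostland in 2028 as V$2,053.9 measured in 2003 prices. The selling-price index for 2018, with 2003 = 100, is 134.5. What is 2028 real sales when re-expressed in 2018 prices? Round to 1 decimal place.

Real sales in 2018 prices = Real sales in 2003 prices × (P_2018/P_2003) = 2053.9 × 1.345 = 2762.50.

V$2,762.5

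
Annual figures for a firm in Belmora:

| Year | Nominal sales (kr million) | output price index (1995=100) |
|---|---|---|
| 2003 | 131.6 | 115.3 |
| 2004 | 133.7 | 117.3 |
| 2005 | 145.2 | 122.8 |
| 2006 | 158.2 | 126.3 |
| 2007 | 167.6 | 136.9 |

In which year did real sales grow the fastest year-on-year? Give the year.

2004: real = 133.7/1.173 = 113.98; growth vs 2003 (114.14) = -0.14%.
2005: real = 145.2/1.228 = 118.24; growth vs 2004 (113.98) = 3.74%.
2006: real = 158.2/1.263 = 125.26; growth vs 2005 (118.24) = 5.94%.
2007: real = 167.6/1.369 = 122.43; growth vs 2006 (125.26) = -2.26%.

2006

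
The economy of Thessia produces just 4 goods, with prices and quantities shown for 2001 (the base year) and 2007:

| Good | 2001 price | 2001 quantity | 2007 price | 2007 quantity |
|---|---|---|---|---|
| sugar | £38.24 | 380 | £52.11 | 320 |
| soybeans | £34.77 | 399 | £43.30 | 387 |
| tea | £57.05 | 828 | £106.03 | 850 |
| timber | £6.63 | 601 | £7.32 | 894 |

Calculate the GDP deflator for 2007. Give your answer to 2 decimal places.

162.40

Nominal GDP 2007 = 52.11·320 + 43.30·387 + 106.03·850 + 7.32·894 = 130101.88.
Real GDP 2007 (at 2001 prices) = 38.24·320 + 34.77·387 + 57.05·850 + 6.63·894 = 80112.51.
Deflator = Nominal/Real × 100 = 130101.88/80112.51 × 100 = 162.399.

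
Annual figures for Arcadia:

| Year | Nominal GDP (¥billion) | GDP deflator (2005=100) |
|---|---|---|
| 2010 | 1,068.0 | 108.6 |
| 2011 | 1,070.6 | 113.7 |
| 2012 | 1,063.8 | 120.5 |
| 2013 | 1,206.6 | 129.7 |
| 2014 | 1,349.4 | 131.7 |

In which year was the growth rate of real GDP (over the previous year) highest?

2011: real = 1070.6/1.137 = 941.60; growth vs 2010 (983.43) = -4.25%.
2012: real = 1063.8/1.205 = 882.82; growth vs 2011 (941.60) = -6.24%.
2013: real = 1206.6/1.297 = 930.30; growth vs 2012 (882.82) = 5.38%.
2014: real = 1349.4/1.317 = 1024.60; growth vs 2013 (930.30) = 10.14%.

2014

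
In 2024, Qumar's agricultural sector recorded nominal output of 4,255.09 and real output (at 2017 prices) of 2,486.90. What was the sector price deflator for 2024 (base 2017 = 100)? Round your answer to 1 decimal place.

sector price deflator = (Nominal / Real) × 100 = 4255.09 / 2486.90 × 100 = 171.10.

171.1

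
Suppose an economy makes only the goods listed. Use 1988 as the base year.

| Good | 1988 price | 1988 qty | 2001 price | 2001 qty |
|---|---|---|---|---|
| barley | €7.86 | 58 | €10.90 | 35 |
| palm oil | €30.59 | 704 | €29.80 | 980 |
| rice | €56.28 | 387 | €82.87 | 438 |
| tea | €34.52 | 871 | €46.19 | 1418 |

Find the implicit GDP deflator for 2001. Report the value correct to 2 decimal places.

126.51

Nominal GDP 2001 = 10.90·35 + 29.80·980 + 82.87·438 + 46.19·1418 = 131379.98.
Real GDP 2001 (at 1988 prices) = 7.86·35 + 30.59·980 + 56.28·438 + 34.52·1418 = 103853.30.
Deflator = Nominal/Real × 100 = 131379.98/103853.30 × 100 = 126.505.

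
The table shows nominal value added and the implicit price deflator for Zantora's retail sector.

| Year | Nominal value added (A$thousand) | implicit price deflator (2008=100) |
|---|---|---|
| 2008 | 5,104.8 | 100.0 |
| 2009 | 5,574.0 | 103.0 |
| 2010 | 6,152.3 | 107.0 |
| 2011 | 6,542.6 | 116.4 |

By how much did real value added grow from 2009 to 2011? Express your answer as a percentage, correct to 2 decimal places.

3.86%

Real value added 2009 = 5574.0/1.030 = 5411.65.
Real value added 2011 = 6542.6/1.164 = 5620.79.
Change = 5620.79/5411.65 − 1 = 0.0386.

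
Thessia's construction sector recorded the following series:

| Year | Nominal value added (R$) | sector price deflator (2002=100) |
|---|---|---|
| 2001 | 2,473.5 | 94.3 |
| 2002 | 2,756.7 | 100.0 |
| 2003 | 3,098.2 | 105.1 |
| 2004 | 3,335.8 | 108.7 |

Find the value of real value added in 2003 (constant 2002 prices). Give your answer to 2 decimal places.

Real value added 2003 = 3098.2 / 1.051 = 2947.86.

R$2,947.86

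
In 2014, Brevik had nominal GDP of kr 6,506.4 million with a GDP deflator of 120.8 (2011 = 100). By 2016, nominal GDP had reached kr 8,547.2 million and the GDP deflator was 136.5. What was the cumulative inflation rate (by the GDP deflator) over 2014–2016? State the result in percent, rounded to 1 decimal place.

13.0%

Price-level change = 136.5 / 120.8 − 1 = 0.1300.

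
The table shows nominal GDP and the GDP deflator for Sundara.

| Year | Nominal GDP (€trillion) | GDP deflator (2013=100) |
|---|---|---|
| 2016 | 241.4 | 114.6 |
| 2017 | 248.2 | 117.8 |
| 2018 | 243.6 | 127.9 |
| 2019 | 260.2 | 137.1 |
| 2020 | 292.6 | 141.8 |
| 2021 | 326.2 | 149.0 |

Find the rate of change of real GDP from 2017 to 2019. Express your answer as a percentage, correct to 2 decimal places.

Real GDP 2017 = 248.2/1.178 = 210.70.
Real GDP 2019 = 260.2/1.371 = 189.79.
Change = 189.79/210.70 − 1 = -0.0992.

-9.92%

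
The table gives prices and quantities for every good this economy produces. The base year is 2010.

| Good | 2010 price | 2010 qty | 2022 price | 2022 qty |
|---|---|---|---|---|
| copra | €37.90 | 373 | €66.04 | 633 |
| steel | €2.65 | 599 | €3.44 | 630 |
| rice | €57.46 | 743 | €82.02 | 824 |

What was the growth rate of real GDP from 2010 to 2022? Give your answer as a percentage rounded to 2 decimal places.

Real GDP 2010 = Nominal GDP 2010 = 37.90·373 + 2.65·599 + 57.46·743 = 58416.83.
Real GDP 2022 (at 2010 prices) = 37.90·633 + 2.65·630 + 57.46·824 = 73007.24.
Real growth = 73007.24/58416.83 − 1 = 0.2498.

24.98%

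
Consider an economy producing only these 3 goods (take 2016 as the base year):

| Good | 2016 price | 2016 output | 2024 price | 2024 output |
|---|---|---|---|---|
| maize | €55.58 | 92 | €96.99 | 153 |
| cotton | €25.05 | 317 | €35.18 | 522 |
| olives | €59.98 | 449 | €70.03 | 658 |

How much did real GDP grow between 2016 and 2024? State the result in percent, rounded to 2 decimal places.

Real GDP 2016 = Nominal GDP 2016 = 55.58·92 + 25.05·317 + 59.98·449 = 39985.23.
Real GDP 2024 (at 2016 prices) = 55.58·153 + 25.05·522 + 59.98·658 = 61046.68.
Real growth = 61046.68/39985.23 − 1 = 0.5267.

52.67%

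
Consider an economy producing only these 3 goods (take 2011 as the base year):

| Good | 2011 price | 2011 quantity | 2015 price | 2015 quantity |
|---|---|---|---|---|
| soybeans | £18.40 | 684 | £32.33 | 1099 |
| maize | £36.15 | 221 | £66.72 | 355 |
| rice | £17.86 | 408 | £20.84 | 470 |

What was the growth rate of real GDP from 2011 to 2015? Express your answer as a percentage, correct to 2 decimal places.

Real GDP 2011 = Nominal GDP 2011 = 18.40·684 + 36.15·221 + 17.86·408 = 27861.63.
Real GDP 2015 (at 2011 prices) = 18.40·1099 + 36.15·355 + 17.86·470 = 41449.05.
Real growth = 41449.05/27861.63 − 1 = 0.4877.

48.77%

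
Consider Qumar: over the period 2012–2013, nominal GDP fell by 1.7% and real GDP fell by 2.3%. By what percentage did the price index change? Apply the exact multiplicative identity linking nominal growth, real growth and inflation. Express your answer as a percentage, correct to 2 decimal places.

(1 + g_nom) = (1 + g_real)(1 + π), so π = 0.9830 / 0.9770 − 1 = 0.00614.

0.61%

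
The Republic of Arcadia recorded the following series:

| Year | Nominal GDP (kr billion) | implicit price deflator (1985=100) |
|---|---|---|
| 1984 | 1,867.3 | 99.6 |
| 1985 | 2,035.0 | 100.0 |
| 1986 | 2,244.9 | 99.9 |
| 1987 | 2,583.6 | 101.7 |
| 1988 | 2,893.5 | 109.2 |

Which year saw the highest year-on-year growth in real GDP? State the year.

1985: real = 2035.0/1.000 = 2035.00; growth vs 1984 (1874.80) = 8.54%.
1986: real = 2244.9/0.999 = 2247.15; growth vs 1985 (2035.00) = 10.43%.
1987: real = 2583.6/1.017 = 2540.41; growth vs 1986 (2247.15) = 13.05%.
1988: real = 2893.5/1.092 = 2649.73; growth vs 1987 (2540.41) = 4.30%.

1987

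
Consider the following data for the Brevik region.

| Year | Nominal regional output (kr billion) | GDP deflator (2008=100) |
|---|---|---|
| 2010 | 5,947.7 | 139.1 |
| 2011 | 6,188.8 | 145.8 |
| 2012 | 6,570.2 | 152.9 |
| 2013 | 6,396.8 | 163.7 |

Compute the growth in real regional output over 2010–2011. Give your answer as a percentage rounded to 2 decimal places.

-0.73%

Real regional output 2010 = 5947.7/1.391 = 4275.84.
Real regional output 2011 = 6188.8/1.458 = 4244.72.
Change = 4244.72/4275.84 − 1 = -0.0073.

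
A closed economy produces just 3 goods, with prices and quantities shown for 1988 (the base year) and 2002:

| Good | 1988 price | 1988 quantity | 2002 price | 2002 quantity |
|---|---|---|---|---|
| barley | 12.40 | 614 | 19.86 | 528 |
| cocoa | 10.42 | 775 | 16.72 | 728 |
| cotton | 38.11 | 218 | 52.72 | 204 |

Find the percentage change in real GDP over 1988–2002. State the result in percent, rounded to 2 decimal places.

-8.71%

Real GDP 1988 = Nominal GDP 1988 = 12.40·614 + 10.42·775 + 38.11·218 = 23997.08.
Real GDP 2002 (at 1988 prices) = 12.40·528 + 10.42·728 + 38.11·204 = 21907.40.
Real growth = 21907.40/23997.08 − 1 = -0.0871.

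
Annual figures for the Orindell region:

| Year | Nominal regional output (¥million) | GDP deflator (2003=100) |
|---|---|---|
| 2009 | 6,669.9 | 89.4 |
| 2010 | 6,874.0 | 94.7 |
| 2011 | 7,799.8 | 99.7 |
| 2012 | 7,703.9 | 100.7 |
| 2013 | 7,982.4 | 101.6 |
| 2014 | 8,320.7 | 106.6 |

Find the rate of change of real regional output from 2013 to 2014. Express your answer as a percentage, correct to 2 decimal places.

-0.65%

Real regional output 2013 = 7982.4/1.016 = 7856.69.
Real regional output 2014 = 8320.7/1.066 = 7805.53.
Change = 7805.53/7856.69 − 1 = -0.0065.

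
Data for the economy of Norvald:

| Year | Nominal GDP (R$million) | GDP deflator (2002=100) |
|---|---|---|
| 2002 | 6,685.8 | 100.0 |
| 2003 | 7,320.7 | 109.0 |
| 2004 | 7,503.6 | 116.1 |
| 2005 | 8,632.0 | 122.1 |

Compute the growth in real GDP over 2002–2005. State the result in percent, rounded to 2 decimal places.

5.74%

Real GDP 2002 = 6685.8/1.000 = 6685.80.
Real GDP 2005 = 8632.0/1.221 = 7069.62.
Change = 7069.62/6685.80 − 1 = 0.0574.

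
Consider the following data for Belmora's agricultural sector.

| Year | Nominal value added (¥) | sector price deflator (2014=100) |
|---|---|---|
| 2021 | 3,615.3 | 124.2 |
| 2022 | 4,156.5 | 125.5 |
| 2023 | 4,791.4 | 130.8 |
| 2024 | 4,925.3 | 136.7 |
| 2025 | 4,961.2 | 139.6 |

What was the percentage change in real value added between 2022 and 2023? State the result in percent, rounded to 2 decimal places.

Real value added 2022 = 4156.5/1.255 = 3311.95.
Real value added 2023 = 4791.4/1.308 = 3663.15.
Change = 3663.15/3311.95 − 1 = 0.1060.

10.60%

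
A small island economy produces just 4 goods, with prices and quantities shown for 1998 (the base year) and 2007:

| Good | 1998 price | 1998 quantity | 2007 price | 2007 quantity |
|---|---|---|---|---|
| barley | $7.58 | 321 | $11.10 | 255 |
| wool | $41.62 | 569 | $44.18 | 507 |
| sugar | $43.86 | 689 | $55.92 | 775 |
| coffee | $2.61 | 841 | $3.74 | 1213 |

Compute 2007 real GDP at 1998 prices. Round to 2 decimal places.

$60191.67

Real GDP 2007 = Σ (p_1998 × q_2007) = 7.58·255 + 41.62·507 + 43.86·775 + 2.61·1213 = 60191.67.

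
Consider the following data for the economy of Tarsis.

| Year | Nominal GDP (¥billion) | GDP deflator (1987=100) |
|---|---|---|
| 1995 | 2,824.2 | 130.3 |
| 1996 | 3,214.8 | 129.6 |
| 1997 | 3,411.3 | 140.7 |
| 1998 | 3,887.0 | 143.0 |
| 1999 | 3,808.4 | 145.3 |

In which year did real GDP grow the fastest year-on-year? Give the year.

1996

1996: real = 3214.8/1.296 = 2480.56; growth vs 1995 (2167.46) = 14.45%.
1997: real = 3411.3/1.407 = 2424.52; growth vs 1996 (2480.56) = -2.26%.
1998: real = 3887.0/1.430 = 2718.18; growth vs 1997 (2424.52) = 12.11%.
1999: real = 3808.4/1.453 = 2621.06; growth vs 1998 (2718.18) = -3.57%.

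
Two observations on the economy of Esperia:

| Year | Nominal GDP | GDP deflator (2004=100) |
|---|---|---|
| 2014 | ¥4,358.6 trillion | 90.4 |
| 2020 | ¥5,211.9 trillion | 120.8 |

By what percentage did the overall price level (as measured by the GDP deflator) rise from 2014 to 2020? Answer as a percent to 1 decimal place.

33.6%

Price-level change = 120.8 / 90.4 − 1 = 0.3363.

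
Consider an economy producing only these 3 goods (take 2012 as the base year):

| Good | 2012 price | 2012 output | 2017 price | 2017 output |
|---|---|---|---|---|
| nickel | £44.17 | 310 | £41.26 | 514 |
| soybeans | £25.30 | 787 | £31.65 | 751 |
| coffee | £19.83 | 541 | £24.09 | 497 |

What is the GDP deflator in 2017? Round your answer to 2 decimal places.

Nominal GDP 2017 = 41.26·514 + 31.65·751 + 24.09·497 = 56949.52.
Real GDP 2017 (at 2012 prices) = 44.17·514 + 25.30·751 + 19.83·497 = 51559.19.
Deflator = Nominal/Real × 100 = 56949.52/51559.19 × 100 = 110.455.

110.45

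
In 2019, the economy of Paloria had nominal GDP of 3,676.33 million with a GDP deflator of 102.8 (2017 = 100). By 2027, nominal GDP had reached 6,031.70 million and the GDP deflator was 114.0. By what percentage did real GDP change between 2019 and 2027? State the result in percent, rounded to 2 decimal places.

Real GDP 2019 = 3676.33 / 1.028 = 3576.20.
Real GDP 2027 = 6031.70 / 1.140 = 5290.96.
Real growth = 5290.96 / 3576.20 − 1 = 0.4795.

47.95%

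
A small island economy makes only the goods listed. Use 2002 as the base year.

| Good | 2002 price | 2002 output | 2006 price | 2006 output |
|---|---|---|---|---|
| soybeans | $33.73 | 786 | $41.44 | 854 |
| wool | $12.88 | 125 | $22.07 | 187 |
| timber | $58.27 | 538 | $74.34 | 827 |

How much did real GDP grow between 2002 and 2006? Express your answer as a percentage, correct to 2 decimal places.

Real GDP 2002 = Nominal GDP 2002 = 33.73·786 + 12.88·125 + 58.27·538 = 59471.04.
Real GDP 2006 (at 2002 prices) = 33.73·854 + 12.88·187 + 58.27·827 = 79403.27.
Real growth = 79403.27/59471.04 − 1 = 0.3352.

33.52%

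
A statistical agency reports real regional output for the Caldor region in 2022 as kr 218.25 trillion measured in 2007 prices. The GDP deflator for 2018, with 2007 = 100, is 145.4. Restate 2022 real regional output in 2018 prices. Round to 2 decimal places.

kr 317.34 trillion

Real regional output in 2018 prices = Real regional output in 2007 prices × (P_2018/P_2007) = 218.25 × 1.454 = 317.34.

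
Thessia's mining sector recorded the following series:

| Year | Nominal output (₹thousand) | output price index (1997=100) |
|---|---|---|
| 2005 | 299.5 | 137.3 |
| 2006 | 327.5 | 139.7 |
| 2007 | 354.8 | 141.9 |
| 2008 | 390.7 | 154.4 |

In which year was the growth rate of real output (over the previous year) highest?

2006

2006: real = 327.5/1.397 = 234.43; growth vs 2005 (218.14) = 7.47%.
2007: real = 354.8/1.419 = 250.04; growth vs 2006 (234.43) = 6.66%.
2008: real = 390.7/1.544 = 253.04; growth vs 2007 (250.04) = 1.20%.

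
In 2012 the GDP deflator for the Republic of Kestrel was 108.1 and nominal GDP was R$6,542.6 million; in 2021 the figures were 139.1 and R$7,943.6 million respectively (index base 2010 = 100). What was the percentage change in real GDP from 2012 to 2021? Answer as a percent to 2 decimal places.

Deflate each year: 2012 → 6542.6/1.081 = 6052.36; 2021 → 7943.6/1.391 = 5710.71.
So real GDP changed by 5710.71/6052.36 − 1 = -0.0564, i.e. -5.64%.

-5.64%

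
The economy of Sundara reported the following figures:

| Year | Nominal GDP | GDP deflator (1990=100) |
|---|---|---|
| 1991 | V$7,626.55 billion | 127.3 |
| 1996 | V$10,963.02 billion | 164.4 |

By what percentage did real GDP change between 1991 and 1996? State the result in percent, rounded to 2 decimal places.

11.31%

Deflate each year: 1991 → 7626.55/1.273 = 5991.01; 1996 → 10963.02/1.644 = 6668.50.
So real GDP changed by 6668.50/5991.01 − 1 = 0.1131, i.e. 11.31%.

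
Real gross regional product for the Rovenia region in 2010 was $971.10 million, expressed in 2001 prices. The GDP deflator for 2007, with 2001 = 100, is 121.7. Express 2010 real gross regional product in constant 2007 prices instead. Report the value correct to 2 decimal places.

Real gross regional product in 2007 prices = Real gross regional product in 2001 prices × (P_2007/P_2001) = 971.10 × 1.217 = 1181.83.

$1,181.83 million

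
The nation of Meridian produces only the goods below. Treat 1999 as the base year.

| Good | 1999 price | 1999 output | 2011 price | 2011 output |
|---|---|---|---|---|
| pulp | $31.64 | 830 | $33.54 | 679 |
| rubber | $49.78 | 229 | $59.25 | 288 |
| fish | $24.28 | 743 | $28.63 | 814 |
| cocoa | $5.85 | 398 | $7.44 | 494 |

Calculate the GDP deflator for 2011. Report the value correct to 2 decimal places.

Nominal GDP 2011 = 33.54·679 + 59.25·288 + 28.63·814 + 7.44·494 = 66817.84.
Real GDP 2011 (at 1999 prices) = 31.64·679 + 49.78·288 + 24.28·814 + 5.85·494 = 58474.02.
Deflator = Nominal/Real × 100 = 66817.84/58474.02 × 100 = 114.269.

114.27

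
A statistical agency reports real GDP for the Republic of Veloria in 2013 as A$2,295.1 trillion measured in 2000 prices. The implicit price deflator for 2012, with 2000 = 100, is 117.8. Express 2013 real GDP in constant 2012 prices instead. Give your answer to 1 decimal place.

Real GDP in 2012 prices = Real GDP in 2000 prices × (P_2012/P_2000) = 2295.1 × 1.178 = 2703.63.

A$2,703.6 trillion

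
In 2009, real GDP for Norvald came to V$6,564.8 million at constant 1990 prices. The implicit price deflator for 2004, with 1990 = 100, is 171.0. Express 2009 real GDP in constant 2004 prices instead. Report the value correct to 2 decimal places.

Real GDP in 2004 prices = Real GDP in 1990 prices × (P_2004/P_1990) = 6564.8 × 1.710 = 11225.81.

V$11,225.81 million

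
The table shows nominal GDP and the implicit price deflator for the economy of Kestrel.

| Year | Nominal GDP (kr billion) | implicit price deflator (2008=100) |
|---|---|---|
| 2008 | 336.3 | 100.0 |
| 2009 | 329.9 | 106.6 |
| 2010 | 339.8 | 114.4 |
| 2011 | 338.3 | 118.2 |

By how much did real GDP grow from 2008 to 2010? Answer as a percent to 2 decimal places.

Real GDP 2008 = 336.3/1.000 = 336.30.
Real GDP 2010 = 339.8/1.144 = 297.03.
Change = 297.03/336.30 − 1 = -0.1168.

-11.68%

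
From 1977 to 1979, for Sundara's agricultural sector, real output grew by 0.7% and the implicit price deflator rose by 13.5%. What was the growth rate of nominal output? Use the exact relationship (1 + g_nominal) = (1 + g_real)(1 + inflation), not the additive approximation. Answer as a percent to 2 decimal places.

14.29%

(1 + g_nom) = (1 + g_real)(1 + π) = 1.0070 × 1.1350 = 1.14295.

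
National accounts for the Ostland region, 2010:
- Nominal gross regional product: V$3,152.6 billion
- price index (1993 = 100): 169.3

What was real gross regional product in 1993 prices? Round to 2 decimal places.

Real gross regional product = Nominal / (price index/100) = 3152.6 / 1.693 = 1862.14.

V$1,862.14 billion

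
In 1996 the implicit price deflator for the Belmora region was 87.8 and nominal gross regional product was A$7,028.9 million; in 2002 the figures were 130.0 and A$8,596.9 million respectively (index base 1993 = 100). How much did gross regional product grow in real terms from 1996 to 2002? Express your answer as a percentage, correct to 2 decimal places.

-17.40%

Deflate each year: 1996 → 7028.9/0.878 = 8005.58; 2002 → 8596.9/1.300 = 6613.00.
So real gross regional product changed by 6613.00/8005.58 − 1 = -0.1740, i.e. -17.40%.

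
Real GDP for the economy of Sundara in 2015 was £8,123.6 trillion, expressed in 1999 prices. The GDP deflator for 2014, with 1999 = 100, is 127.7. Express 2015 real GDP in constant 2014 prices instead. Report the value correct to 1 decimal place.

Real GDP in 2014 prices = Real GDP in 1999 prices × (P_2014/P_1999) = 8123.6 × 1.277 = 10373.84.

£10,373.8 trillion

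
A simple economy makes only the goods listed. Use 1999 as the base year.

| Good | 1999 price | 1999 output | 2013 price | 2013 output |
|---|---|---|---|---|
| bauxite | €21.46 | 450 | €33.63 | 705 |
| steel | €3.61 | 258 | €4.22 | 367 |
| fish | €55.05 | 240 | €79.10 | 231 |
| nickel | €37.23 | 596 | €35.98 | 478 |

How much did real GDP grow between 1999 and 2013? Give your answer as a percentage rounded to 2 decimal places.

Real GDP 1999 = Nominal GDP 1999 = 21.46·450 + 3.61·258 + 55.05·240 + 37.23·596 = 45989.46.
Real GDP 2013 (at 1999 prices) = 21.46·705 + 3.61·367 + 55.05·231 + 37.23·478 = 46966.66.
Real growth = 46966.66/45989.46 − 1 = 0.0212.

2.12%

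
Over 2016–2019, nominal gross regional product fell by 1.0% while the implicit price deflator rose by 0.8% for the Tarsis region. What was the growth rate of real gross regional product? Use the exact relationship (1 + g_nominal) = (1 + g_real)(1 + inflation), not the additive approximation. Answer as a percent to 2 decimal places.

(1 + g_nom) = (1 + g_real)(1 + π), so g_real = 0.9900 / 1.0080 − 1 = -0.01786.

-1.79%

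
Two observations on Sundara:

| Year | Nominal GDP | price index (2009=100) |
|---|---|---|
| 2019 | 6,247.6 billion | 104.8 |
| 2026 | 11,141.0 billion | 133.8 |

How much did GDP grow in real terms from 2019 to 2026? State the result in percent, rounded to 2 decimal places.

Deflate each year: 2019 → 6247.6/1.048 = 5961.45; 2026 → 11141.0/1.338 = 8326.61.
So real GDP changed by 8326.61/5961.45 − 1 = 0.3967, i.e. 39.67%.

39.67%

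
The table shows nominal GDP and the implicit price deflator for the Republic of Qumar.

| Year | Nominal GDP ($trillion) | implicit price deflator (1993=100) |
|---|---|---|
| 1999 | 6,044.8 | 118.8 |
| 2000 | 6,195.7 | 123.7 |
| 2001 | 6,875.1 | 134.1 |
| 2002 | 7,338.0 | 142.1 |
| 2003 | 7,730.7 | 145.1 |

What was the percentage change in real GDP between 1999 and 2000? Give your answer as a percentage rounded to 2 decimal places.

Real GDP 1999 = 6044.8/1.188 = 5088.22.
Real GDP 2000 = 6195.7/1.237 = 5008.65.
Change = 5008.65/5088.22 − 1 = -0.0156.

-1.56%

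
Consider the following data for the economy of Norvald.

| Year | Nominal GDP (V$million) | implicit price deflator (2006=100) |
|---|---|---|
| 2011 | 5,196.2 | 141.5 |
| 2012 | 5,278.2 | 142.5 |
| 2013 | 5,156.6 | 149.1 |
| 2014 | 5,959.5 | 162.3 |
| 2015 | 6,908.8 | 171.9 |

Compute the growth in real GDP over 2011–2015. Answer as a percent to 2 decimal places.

9.45%

Real GDP 2011 = 5196.2/1.415 = 3672.23.
Real GDP 2015 = 6908.8/1.719 = 4019.08.
Change = 4019.08/3672.23 − 1 = 0.0945.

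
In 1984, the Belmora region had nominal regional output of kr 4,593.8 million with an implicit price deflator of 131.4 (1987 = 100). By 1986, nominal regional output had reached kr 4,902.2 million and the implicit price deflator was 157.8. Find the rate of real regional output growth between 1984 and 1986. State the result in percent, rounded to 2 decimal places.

-11.14%

Real regional output 1984 = 4593.8 / 1.314 = 3496.04.
Real regional output 1986 = 4902.2 / 1.578 = 3106.59.
Real growth = 3106.59 / 3496.04 − 1 = -0.1114.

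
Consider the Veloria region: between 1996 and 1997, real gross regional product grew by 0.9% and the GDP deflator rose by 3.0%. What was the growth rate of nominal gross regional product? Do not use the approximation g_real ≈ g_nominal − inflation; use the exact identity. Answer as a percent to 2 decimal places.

(1 + g_nom) = (1 + g_real)(1 + π) = 1.0090 × 1.0300 = 1.03927.

3.93%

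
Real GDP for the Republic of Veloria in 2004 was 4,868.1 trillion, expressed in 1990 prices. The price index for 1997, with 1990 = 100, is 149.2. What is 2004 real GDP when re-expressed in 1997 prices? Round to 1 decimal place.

7,263.2 trillion

Real GDP in 1997 prices = Real GDP in 1990 prices × (P_1997/P_1990) = 4868.1 × 1.492 = 7263.21.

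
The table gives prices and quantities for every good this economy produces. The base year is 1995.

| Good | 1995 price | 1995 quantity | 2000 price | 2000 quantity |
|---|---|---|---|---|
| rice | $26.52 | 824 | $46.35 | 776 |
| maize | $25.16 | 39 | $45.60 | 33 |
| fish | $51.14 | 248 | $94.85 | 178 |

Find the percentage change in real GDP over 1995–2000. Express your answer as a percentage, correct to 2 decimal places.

-14.09%

Real GDP 1995 = Nominal GDP 1995 = 26.52·824 + 25.16·39 + 51.14·248 = 35516.44.
Real GDP 2000 (at 1995 prices) = 26.52·776 + 25.16·33 + 51.14·178 = 30512.72.
Real growth = 30512.72/35516.44 − 1 = -0.1409.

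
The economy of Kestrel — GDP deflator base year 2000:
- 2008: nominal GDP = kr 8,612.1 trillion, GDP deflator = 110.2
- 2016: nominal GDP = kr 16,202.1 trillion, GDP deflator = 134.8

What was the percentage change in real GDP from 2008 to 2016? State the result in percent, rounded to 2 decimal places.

53.80%

Deflate each year: 2008 → 8612.1/1.102 = 7814.97; 2016 → 16202.1/1.348 = 12019.36.
So real GDP changed by 12019.36/7814.97 − 1 = 0.5380, i.e. 53.80%.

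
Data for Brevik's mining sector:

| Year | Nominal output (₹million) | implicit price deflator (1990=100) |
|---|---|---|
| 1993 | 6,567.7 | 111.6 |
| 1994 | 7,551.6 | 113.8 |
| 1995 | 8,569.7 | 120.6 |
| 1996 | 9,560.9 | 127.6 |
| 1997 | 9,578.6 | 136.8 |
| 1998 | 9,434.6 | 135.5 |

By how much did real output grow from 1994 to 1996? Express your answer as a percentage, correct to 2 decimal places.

Real output 1994 = 7551.6/1.138 = 6635.85.
Real output 1996 = 9560.9/1.276 = 7492.87.
Change = 7492.87/6635.85 − 1 = 0.1291.

12.91%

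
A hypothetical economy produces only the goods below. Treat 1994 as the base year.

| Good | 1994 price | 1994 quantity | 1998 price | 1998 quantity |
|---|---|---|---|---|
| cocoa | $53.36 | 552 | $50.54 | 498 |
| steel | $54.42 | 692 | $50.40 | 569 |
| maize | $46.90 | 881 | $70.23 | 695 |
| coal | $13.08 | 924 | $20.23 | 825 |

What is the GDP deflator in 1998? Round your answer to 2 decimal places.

Nominal GDP 1998 = 50.54·498 + 50.40·569 + 70.23·695 + 20.23·825 = 119346.12.
Real GDP 1998 (at 1994 prices) = 53.36·498 + 54.42·569 + 46.90·695 + 13.08·825 = 100924.76.
Deflator = Nominal/Real × 100 = 119346.12/100924.76 × 100 = 118.253.

118.25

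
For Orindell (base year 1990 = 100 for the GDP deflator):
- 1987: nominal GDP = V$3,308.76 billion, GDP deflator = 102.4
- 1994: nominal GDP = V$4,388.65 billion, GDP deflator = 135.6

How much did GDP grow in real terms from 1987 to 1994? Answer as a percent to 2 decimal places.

Real GDP 1987 = 3308.76 / 1.024 = 3231.21.
Real GDP 1994 = 4388.65 / 1.356 = 3236.47.
Real growth = 3236.47 / 3231.21 − 1 = 0.0016.

0.16%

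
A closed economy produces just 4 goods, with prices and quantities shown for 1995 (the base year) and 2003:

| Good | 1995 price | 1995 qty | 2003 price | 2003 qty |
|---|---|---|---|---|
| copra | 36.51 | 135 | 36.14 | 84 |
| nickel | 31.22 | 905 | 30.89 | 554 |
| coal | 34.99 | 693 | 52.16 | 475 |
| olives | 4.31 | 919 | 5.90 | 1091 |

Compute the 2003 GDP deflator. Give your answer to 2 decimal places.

Nominal GDP 2003 = 36.14·84 + 30.89·554 + 52.16·475 + 5.90·1091 = 51361.72.
Real GDP 2003 (at 1995 prices) = 36.51·84 + 31.22·554 + 34.99·475 + 4.31·1091 = 41685.18.
Deflator = Nominal/Real × 100 = 51361.72/41685.18 × 100 = 123.213.

123.21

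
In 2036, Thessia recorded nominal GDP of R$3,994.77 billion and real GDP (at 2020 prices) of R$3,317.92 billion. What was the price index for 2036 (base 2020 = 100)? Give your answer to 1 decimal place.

price index = (Nominal / Real) × 100 = 3994.77 / 3317.92 × 100 = 120.40.

120.4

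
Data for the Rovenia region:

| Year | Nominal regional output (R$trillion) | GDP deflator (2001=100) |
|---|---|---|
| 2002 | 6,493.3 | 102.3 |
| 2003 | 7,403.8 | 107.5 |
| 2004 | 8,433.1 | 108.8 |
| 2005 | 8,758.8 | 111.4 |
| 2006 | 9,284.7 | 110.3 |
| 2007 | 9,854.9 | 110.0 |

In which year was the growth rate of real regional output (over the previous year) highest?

2003: real = 7403.8/1.075 = 6887.26; growth vs 2002 (6347.31) = 8.51%.
2004: real = 8433.1/1.088 = 7751.01; growth vs 2003 (6887.26) = 12.54%.
2005: real = 8758.8/1.114 = 7862.48; growth vs 2004 (7751.01) = 1.44%.
2006: real = 9284.7/1.103 = 8417.68; growth vs 2005 (7862.48) = 7.06%.
2007: real = 9854.9/1.100 = 8959.00; growth vs 2006 (8417.68) = 6.43%.

2004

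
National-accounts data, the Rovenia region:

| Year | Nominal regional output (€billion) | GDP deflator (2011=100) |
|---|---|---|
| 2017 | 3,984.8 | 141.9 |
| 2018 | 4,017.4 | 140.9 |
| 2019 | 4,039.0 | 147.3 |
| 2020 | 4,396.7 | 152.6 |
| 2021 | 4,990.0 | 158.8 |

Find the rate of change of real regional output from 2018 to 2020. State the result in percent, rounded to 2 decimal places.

1.05%

Real regional output 2018 = 4017.4/1.409 = 2851.24.
Real regional output 2020 = 4396.7/1.526 = 2881.19.
Change = 2881.19/2851.24 − 1 = 0.0105.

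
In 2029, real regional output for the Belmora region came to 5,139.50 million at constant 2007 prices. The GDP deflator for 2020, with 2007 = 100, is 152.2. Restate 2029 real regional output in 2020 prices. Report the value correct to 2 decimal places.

7,822.32 million

Real regional output in 2020 prices = Real regional output in 2007 prices × (P_2020/P_2007) = 5139.50 × 1.522 = 7822.32.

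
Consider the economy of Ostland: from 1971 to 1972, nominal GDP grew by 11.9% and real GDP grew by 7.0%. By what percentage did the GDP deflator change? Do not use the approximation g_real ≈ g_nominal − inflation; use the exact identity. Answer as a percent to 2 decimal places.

4.58%

(1 + g_nom) = (1 + g_real)(1 + π), so π = 1.1190 / 1.0700 − 1 = 0.04579.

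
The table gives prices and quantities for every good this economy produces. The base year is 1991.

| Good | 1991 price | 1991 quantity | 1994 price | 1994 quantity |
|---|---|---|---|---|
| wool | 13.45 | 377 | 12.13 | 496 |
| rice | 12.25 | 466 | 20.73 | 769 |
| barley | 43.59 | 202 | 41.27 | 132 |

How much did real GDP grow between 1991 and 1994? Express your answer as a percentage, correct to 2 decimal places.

11.54%

Real GDP 1991 = Nominal GDP 1991 = 13.45·377 + 12.25·466 + 43.59·202 = 19584.33.
Real GDP 1994 (at 1991 prices) = 13.45·496 + 12.25·769 + 43.59·132 = 21845.33.
Real growth = 21845.33/19584.33 − 1 = 0.1154.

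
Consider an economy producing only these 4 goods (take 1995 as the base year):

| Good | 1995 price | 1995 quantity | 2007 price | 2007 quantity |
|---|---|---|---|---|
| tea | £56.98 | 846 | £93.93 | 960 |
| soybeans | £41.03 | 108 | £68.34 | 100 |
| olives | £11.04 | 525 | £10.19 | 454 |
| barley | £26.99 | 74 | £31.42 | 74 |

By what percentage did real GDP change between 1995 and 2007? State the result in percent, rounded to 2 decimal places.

Real GDP 1995 = Nominal GDP 1995 = 56.98·846 + 41.03·108 + 11.04·525 + 26.99·74 = 60429.58.
Real GDP 2007 (at 1995 prices) = 56.98·960 + 41.03·100 + 11.04·454 + 26.99·74 = 65813.22.
Real growth = 65813.22/60429.58 − 1 = 0.0891.

8.91%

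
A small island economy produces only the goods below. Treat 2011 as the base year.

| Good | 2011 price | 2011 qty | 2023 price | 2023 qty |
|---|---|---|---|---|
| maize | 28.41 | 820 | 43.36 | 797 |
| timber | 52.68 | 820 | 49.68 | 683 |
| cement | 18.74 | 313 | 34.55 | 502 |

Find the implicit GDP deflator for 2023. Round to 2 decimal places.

126.17

Nominal GDP 2023 = 43.36·797 + 49.68·683 + 34.55·502 = 85833.46.
Real GDP 2023 (at 2011 prices) = 28.41·797 + 52.68·683 + 18.74·502 = 68030.69.
Deflator = Nominal/Real × 100 = 85833.46/68030.69 × 100 = 126.169.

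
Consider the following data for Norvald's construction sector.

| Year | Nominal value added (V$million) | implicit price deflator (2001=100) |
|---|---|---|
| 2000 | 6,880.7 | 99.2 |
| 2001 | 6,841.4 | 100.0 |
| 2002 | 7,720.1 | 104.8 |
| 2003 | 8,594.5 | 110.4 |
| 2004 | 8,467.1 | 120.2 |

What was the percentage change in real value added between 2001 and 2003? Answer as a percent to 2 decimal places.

Real value added 2001 = 6841.4/1.000 = 6841.40.
Real value added 2003 = 8594.5/1.104 = 7784.87.
Change = 7784.87/6841.40 − 1 = 0.1379.

13.79%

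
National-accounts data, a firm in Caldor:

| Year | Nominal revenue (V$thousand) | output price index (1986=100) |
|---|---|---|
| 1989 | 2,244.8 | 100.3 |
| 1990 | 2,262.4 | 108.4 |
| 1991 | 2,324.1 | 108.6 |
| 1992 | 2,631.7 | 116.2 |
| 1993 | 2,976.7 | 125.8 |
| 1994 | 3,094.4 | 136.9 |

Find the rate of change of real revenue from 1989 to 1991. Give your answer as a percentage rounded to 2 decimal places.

-4.38%

Real revenue 1989 = 2244.8/1.003 = 2238.09.
Real revenue 1991 = 2324.1/1.086 = 2140.06.
Change = 2140.06/2238.09 − 1 = -0.0438.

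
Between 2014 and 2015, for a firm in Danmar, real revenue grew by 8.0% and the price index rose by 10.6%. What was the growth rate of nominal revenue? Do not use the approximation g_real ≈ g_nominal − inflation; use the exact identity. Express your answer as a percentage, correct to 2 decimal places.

19.45%

(1 + g_nom) = (1 + g_real)(1 + π) = 1.0800 × 1.1060 = 1.19448.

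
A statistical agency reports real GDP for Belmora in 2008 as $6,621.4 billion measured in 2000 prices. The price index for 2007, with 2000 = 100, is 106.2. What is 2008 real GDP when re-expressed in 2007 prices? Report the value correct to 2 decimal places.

Real GDP in 2007 prices = Real GDP in 2000 prices × (P_2007/P_2000) = 6621.4 × 1.062 = 7031.93.

$7,031.93 billion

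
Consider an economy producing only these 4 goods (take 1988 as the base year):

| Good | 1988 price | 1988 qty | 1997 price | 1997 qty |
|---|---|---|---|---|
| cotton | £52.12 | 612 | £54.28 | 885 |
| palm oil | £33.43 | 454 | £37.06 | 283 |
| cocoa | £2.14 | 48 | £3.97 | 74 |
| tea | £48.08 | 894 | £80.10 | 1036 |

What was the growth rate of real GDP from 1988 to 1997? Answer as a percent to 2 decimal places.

17.08%

Real GDP 1988 = Nominal GDP 1988 = 52.12·612 + 33.43·454 + 2.14·48 + 48.08·894 = 90160.90.
Real GDP 1997 (at 1988 prices) = 52.12·885 + 33.43·283 + 2.14·74 + 48.08·1036 = 105556.13.
Real growth = 105556.13/90160.90 − 1 = 0.1708.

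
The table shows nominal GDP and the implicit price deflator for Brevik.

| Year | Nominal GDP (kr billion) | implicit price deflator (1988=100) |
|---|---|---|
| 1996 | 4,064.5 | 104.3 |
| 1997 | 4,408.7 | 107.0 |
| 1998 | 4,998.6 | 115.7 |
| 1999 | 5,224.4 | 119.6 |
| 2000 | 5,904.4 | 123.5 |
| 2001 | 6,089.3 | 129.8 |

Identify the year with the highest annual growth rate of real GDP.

1997: real = 4408.7/1.070 = 4120.28; growth vs 1996 (3896.93) = 5.73%.
1998: real = 4998.6/1.157 = 4320.31; growth vs 1997 (4120.28) = 4.85%.
1999: real = 5224.4/1.196 = 4368.23; growth vs 1998 (4320.31) = 1.11%.
2000: real = 5904.4/1.235 = 4780.89; growth vs 1999 (4368.23) = 9.45%.
2001: real = 6089.3/1.298 = 4691.29; growth vs 2000 (4780.89) = -1.87%.

2000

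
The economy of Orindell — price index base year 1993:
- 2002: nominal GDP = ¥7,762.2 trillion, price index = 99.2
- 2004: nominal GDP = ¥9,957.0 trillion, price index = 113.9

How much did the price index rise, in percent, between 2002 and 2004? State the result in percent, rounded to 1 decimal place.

Price-level change = 113.9 / 99.2 − 1 = 0.1482.

14.8%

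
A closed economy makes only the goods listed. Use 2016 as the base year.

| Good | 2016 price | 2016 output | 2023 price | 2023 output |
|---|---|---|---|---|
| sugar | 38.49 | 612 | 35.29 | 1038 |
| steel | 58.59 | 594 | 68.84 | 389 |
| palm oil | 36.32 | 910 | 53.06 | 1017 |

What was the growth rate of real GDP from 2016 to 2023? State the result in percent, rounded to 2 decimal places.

9.05%

Real GDP 2016 = Nominal GDP 2016 = 38.49·612 + 58.59·594 + 36.32·910 = 91409.54.
Real GDP 2023 (at 2016 prices) = 38.49·1038 + 58.59·389 + 36.32·1017 = 99681.57.
Real growth = 99681.57/91409.54 − 1 = 0.0905.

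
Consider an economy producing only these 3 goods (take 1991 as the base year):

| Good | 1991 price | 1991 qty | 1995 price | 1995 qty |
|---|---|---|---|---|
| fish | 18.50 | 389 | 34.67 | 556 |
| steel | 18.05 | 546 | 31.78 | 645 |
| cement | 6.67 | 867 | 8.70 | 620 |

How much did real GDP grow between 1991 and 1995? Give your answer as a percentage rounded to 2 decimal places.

Real GDP 1991 = Nominal GDP 1991 = 18.50·389 + 18.05·546 + 6.67·867 = 22834.69.
Real GDP 1995 (at 1991 prices) = 18.50·556 + 18.05·645 + 6.67·620 = 26063.65.
Real growth = 26063.65/22834.69 − 1 = 0.1414.

14.14%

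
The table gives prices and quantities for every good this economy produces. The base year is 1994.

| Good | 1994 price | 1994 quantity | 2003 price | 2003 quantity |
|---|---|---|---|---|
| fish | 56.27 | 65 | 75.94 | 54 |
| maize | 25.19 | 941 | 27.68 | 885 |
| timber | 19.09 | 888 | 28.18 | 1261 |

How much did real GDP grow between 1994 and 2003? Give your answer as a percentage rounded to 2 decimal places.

Real GDP 1994 = Nominal GDP 1994 = 56.27·65 + 25.19·941 + 19.09·888 = 44313.26.
Real GDP 2003 (at 1994 prices) = 56.27·54 + 25.19·885 + 19.09·1261 = 49404.22.
Real growth = 49404.22/44313.26 − 1 = 0.1149.

11.49%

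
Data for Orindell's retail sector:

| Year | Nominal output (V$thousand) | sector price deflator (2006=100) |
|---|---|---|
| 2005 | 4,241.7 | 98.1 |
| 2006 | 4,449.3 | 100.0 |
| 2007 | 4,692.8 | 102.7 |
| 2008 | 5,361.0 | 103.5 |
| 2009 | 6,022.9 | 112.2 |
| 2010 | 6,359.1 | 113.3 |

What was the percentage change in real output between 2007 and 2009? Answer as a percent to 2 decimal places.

Real output 2007 = 4692.8/1.027 = 4569.43.
Real output 2009 = 6022.9/1.122 = 5368.00.
Change = 5368.00/4569.43 − 1 = 0.1748.

17.48%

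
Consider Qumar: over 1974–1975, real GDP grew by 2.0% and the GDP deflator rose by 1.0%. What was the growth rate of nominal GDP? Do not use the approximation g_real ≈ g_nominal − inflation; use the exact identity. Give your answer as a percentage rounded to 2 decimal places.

3.02%

(1 + g_nom) = (1 + g_real)(1 + π) = 1.0200 × 1.0100 = 1.03020.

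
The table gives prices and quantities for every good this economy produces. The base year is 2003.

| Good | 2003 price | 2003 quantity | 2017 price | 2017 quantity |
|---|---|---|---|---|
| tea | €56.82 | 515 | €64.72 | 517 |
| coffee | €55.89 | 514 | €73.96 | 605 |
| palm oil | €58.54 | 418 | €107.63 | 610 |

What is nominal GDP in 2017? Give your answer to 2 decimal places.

€143860.34

Nominal GDP 2017 = Σ (p_2017 × q_2017) = 64.72·517 + 73.96·605 + 107.63·610 = 143860.34.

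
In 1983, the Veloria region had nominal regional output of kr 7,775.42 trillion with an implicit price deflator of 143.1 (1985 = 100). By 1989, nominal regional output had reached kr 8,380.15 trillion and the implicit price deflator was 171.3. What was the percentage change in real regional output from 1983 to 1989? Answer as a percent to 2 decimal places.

Deflate each year: 1983 → 7775.42/1.431 = 5433.56; 1989 → 8380.15/1.713 = 4892.09.
So real regional output changed by 4892.09/5433.56 − 1 = -0.0997, i.e. -9.97%.

-9.97%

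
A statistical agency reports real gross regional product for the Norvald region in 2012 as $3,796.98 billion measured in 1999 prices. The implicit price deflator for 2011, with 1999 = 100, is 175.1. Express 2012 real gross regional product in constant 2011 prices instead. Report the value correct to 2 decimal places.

$6,648.51 billion

Real gross regional product in 2011 prices = Real gross regional product in 1999 prices × (P_2011/P_1999) = 3796.98 × 1.751 = 6648.51.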